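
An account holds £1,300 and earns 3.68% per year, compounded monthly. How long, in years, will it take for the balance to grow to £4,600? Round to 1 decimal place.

(1 + 0.00306667)^(12t) = 4,600/1,300 = 3.5385.
12t·ln(1 + 0.00306667) = ln(3.5385); 12t = 1.2637/0.00306197 ≈ 412.7050.
t ≈ 34.3921 years.

34.4 years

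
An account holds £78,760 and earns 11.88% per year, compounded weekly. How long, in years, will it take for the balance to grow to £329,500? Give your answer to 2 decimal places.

(1 + 0.00228462)^(52t) = 329,500/78,760 = 4.1836.
52t·ln(1 + 0.00228462) = ln(4.1836); 52t = 1.4312/0.00228201 ≈ 627.1538.
t ≈ 12.0607 years.

12.06 years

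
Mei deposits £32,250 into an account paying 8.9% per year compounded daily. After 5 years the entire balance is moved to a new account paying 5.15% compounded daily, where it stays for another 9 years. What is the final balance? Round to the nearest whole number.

£79,992

After 5 years at 8.9%: 32,250 × 1.56040555 ≈ 50,323.0790.
Then 9 years at 5.15%: 50,323.0790 × 1.5895759843 ≈ 79,992.3578.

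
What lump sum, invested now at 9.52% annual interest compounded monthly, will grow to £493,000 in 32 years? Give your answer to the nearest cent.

£23,715.52

Growth factor = (1 + 0.0952/12)^384 ≈ 20.7880744807.
P = 493,000/20.7880744807 ≈ 23,715.5202.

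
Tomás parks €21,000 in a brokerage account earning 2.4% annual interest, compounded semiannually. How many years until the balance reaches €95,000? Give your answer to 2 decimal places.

63.27 years

We need (1 + 0.012)^(2t) = 4.5238, so 2t = ln 4.5238 / ln 1.012 ≈ 126.5327.
t ≈ 126.5327/2 = 63.2664 years.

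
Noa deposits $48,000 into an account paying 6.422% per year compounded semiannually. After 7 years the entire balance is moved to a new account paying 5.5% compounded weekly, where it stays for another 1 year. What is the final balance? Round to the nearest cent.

Phase 1: 48,000·(1 + 0.03211)^14 ≈ 74,714.5250.
Phase 2: 74,714.5250·(1 + 0.055/52)^52 ≈ 78,936.6358.

$78,936.64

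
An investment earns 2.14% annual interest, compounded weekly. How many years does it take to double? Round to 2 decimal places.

(1 + 0.000411538)^(52t) = 2.
52t = ln 2 / ln(1 + 0.000411538) ≈ 0.69315/0.000411454 ≈ 1684.6294.
t ≈ 32.3967.

32.40 years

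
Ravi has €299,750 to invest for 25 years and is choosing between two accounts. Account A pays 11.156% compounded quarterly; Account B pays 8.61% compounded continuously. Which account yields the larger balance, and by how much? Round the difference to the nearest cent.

Account A, by €2,112,952.75

A: (1 + 0.02789)^100 ≈ 15.65539743667, so 299,750 × 15.65539743667 ≈ 4,692,705.3816.
B: e^(0.0861·25) = e^2.1525 ≈ 8.606347393224, so 299,750 × 8.606347393224 ≈ 2,579,752.6311.
Difference ≈ 2,112,952.7505 in favor of A.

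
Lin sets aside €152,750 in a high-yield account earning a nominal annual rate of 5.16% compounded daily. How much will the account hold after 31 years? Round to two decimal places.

€756,187.64

Growth factor = (1 + 0.0516/365)^11315 ≈ 4.95049188841.
A ≈ 152,750 × 4.95049188841 ≈ 756,187.6360.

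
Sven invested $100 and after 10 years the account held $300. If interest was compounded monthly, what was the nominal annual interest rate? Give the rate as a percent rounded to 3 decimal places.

11.037%

The 120-period growth factor is 300/100 = 3.
r/12 = 3^(1/120) − 1 ≈ 0.00919714, so r ≈ 12·0.00919714 = 11.03657%.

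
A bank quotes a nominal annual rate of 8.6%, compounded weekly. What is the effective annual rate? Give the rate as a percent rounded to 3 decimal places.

EAR = (1 + 8.6%/52)^52 − 1 = (1 + 0.00165385)^52 − 1.
(1 + 0.00165385)^52 ≈ 1.089729, so EAR ≈ 8.97289%.

8.973%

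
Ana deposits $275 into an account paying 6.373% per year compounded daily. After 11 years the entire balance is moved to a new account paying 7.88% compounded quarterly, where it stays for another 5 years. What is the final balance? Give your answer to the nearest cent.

Phase 1: 275·(1 + 0.06373/365)^4015 ≈ 554.3188.
Phase 2: 554.3188·(1 + 0.0197)^20 ≈ 818.8568.

$818.86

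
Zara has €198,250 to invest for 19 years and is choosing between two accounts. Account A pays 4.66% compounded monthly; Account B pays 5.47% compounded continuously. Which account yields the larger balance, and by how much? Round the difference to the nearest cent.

Account A growth factor: (1 + 0.0466/12)^228 ≈ 2.41980095335; balance ≈ 479,725.5390.
Account B growth factor: e^(0.0547·19) = e^1.0393 ≈ 2.82723725544; balance ≈ 560,499.7859.
Account B is larger by 80,774.2469.

Account B, by €80,774.25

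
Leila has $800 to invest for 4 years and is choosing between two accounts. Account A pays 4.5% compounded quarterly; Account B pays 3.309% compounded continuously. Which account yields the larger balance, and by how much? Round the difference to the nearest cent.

Account A, by $43.60

A: (1 + 0.01125)^16 ≈ 1.1960148, so 800 × 1.1960148 ≈ 956.8118.
B: e^(0.03309·4) = e^0.13236 ≈ 1.14151919, so 800 × 1.14151919 ≈ 913.2154.
Difference ≈ 43.5965 in favor of A.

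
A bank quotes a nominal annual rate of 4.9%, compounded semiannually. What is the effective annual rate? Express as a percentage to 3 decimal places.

One year is 2 periods at 0.0245 each: (1 + 0.0245)^2 ≈ 1.0496.
EAR = 1.0496 − 1 ≈ 4.96002%.

4.960%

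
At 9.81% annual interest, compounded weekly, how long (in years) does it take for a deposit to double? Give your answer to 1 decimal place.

7.1 years

(1 + 0.00188654)^(52t) = 2.
52t = ln 2 / ln(1 + 0.00188654) ≈ 0.69315/0.00188476 ≈ 367.7639.
t ≈ 7.0724.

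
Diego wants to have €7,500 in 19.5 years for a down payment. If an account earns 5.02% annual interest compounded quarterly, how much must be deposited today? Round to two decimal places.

€2,835.15

Growth factor = (1 + 0.01255)^78 ≈ 2.645363055.
P = 7,500/2.645363055 ≈ 2,835.1496.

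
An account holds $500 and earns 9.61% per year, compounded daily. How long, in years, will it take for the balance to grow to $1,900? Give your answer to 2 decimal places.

We need (1 + 0.000263288)^(365t) = 3.8, so 365t = ln 3.8 / ln 1.000263 ≈ 5071.1710.
t ≈ 5071.1710/365 = 13.8936 years.

13.89 years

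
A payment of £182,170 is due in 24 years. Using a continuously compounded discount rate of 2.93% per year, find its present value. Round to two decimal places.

P = A·e^(−rt) = 182,170·e^(−0.7032).
e^(−0.7032) ≈ 0.494998770626, so P ≈ 90,173.9260.

£90,173.93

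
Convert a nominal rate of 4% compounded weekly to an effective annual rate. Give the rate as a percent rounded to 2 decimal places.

One year is 52 periods at 0.000769231 each: (1 + 0.000769231)^52 ≈ 1.040795.
EAR = 1.040795 − 1 ≈ 4.07948%.

4.08%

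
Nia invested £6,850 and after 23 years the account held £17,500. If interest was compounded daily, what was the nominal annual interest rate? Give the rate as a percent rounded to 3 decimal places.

4.078%

The 8395-period growth factor is 17,500/6,850 = 2.55474.
r/365 = 2.55474^(1/8395) − 1 ≈ 0.000111734, so r ≈ 365·0.000111734 = 4.07828%.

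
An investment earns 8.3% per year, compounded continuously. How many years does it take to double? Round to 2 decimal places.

e^(0.083t) = 2, so 0.083t = ln 2 ≈ 0.69315.
t ≈ 0.69315/0.083 ≈ 8.3512.

8.35 years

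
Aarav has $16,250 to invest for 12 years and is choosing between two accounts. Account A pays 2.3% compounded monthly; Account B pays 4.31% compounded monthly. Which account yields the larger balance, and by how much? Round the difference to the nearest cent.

Account B, by $5,821.91

A: (1 + 0.023/12)^144 ≈ 1.317499784, so 16,250 × 1.317499784 ≈ 21,409.3715.
B: (1 + 0.0431/12)^144 ≈ 1.6757710924, so 16,250 × 1.6757710924 ≈ 27,231.2803.
Difference ≈ 5,821.9088 in favor of B.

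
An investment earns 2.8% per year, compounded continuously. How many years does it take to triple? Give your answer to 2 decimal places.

39.24 years

e^(0.028t) = 3, so 0.028t = ln 3 ≈ 1.0986.
t ≈ 1.0986/0.028 ≈ 39.2362.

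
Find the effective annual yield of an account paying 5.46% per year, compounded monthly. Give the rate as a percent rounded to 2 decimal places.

5.60%

EAR = (1 + 5.46%/12)^12 − 1 = (1 + 0.00455)^12 − 1.
(1 + 0.00455)^12 ≈ 1.055987, so EAR ≈ 5.59873%.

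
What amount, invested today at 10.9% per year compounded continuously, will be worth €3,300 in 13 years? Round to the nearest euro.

P = A·e^(−rt) = 3,300·e^(−1.417).
e^(−1.417) ≈ 0.2424402477, so P ≈ 800.0528.

€800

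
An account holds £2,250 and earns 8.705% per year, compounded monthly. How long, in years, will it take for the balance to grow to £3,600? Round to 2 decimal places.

5.42 years

We need (1 + 0.00725417)^(12t) = 1.6, so 12t = ln 1.6 / ln 1.007254 ≈ 65.0256.
t ≈ 65.0256/12 = 5.4188 years.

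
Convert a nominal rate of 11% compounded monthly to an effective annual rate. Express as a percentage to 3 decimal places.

11.572%

One year is 12 periods at 0.00916667 each: (1 + 0.00916667)^12 ≈ 1.115719.
EAR = 1.115719 − 1 ≈ 11.57188%.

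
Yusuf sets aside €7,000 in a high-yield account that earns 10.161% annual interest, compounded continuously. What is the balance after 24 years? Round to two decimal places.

€80,202.14

A = P·e^(rt) = 7,000·e^(0.10161·24) = 7,000·e^2.43864.
e^2.43864 ≈ 11.457448013, so A ≈ 80,202.1361.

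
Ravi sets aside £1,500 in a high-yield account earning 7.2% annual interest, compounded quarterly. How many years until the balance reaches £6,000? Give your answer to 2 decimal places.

19.43 years

We need (1 + 0.018)^(4t) = 4, so 4t = ln 4 / ln 1.018 ≈ 77.7074.
t ≈ 77.7074/4 = 19.4269 years.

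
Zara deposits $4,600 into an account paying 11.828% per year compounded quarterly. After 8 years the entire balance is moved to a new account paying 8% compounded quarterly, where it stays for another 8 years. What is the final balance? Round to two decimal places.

$22,026.80

After 8 years at 11.828%: 4,600 × 2.5409033288 ≈ 11,688.1553.
Then 8 years at 8%: 11,688.1553 × 1.8845405921 ≈ 22,026.8031.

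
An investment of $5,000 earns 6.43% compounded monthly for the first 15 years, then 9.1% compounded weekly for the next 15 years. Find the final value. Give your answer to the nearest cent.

After 15 years at 6.43%: 5,000 × 2.6167291914 ≈ 13,083.6460.
Then 15 years at 9.1%: 13,083.6460 × 3.9110544448 ≈ 51,170.8517.

$51,170.85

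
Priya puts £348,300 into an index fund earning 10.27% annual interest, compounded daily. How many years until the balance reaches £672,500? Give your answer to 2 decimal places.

6.41 years

We need (1 + 0.00028137)^(365t) = 1.9308, so 365t = ln 1.9308 / ln 1.000281 ≈ 2338.6673.
t ≈ 2338.6673/365 = 6.4073 years.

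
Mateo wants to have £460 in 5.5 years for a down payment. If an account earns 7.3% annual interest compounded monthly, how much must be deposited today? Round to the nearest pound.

Periodic rate = 7.3%/12 = 0.00608333; 66 periods.
P = 460/(1 + 0.073/12)^66 ≈ 460/1.49224799 ≈ 308.2598.

£308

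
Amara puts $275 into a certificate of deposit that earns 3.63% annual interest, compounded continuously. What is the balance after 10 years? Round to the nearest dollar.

$395

A = P·e^(rt) = 275·e^(0.0363·10) = 275·e^0.363.
e^0.363 ≈ 1.43763586, so A ≈ 395.3499.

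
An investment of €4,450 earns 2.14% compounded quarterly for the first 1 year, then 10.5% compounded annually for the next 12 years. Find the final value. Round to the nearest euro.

After 1 years at 2.14%: 4,450 × 1.0215723483 ≈ 4,545.9970.
Then 12 years at 10.5%: 4,545.9970 × 3.3139605657 ≈ 15,065.2546.

€15,065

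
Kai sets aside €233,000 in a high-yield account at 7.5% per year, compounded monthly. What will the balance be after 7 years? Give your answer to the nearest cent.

Growth factor = (1 + 0.00625)^84 ≈ 1.68769919631.
A ≈ 233,000 × 1.68769919631 ≈ 393,233.9127.

€393,233.91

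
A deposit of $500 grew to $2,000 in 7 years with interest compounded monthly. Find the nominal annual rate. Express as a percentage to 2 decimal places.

The 84-period growth factor is 2,000/500 = 4.
r/12 = 4^(1/84) − 1 ≈ 0.0166404, so r ≈ 12·0.0166404 = 19.96853%.

19.97%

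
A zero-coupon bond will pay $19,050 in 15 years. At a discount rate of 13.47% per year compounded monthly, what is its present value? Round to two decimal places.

Periodic rate = 13.47%/12 = 0.011225; 180 periods.
P = 19,050/(1 + 0.011225)^180 ≈ 19,050/7.4576779358 ≈ 2,554.4144.

$2,554.41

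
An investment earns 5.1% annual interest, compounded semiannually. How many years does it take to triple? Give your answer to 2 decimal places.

(1 + 0.0255)^(2t) = 3.
2t = ln 3 / ln(1 + 0.0255) ≈ 1.0986/0.0251803 ≈ 43.6298.
t ≈ 21.8149.

21.81 years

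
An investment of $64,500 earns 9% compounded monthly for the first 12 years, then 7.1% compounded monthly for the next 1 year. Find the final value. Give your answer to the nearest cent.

$203,044.70

Phase 1: 64,500·(1 + 0.0075)^144 ≈ 189,167.9719.
Phase 2: 189,167.9719·(1 + 0.071/12)^12 ≈ 203,044.6984.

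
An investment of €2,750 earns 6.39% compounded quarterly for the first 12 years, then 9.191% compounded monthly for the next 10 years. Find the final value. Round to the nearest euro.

After 12 years at 6.39%: 2,750 × 2.1398583657 ≈ 5,884.6105.
Then 10 years at 9.191%: 5,884.6105 × 2.4982690191 ≈ 14,701.3401.

€14,701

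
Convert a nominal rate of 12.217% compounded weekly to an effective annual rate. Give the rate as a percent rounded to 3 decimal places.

EAR = (1 + 12.217%/52)^52 − 1 = (1 + 0.00234942)^52 − 1.
(1 + 0.00234942)^52 ≈ 1.129784, so EAR ≈ 12.97843%.

12.978%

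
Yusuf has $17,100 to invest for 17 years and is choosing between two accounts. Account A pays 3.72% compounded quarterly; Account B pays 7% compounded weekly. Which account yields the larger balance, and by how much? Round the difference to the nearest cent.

Account B, by $24,073.76

A: (1 + 0.0093)^68 ≈ 1.8766296824, so 17,100 × 1.8766296824 ≈ 32,090.3676.
B: (1 + 0.07/52)^884 ≈ 3.2844517944, so 17,100 × 3.2844517944 ≈ 56,164.1257.
Difference ≈ 24,073.7581 in favor of B.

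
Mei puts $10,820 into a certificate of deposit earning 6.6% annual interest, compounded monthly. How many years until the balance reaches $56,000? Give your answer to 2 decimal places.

We need (1 + 0.0055)^(12t) = 5.1756, so 12t = ln 5.1756 / ln 1.0055 ≈ 299.7222.
t ≈ 299.7222/12 = 24.9769 years.

24.98 years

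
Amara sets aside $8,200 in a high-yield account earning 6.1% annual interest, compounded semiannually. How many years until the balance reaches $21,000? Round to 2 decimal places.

(1 + 0.0305)^(2t) = 21,000/8,200 = 2.561.
2t·ln(1 + 0.0305) = ln(2.561); 2t = 0.94039/0.0300441 ≈ 31.3002.
t ≈ 15.6501 years.

15.65 years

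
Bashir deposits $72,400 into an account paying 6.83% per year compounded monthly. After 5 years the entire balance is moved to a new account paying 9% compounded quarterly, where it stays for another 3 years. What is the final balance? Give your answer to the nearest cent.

After 5 years at 6.83%: 72,400 × 1.40569496835 ≈ 101,772.3157.
Then 3 years at 9%: 101,772.3157 × 1.30604998989 ≈ 132,919.7319.

$132,919.73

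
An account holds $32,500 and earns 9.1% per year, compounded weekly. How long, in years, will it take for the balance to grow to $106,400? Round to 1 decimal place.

13.0 years

(1 + 0.00175)^(52t) = 106,400/32,500 = 3.2738.
52t·ln(1 + 0.00175) = ln(3.2738); 52t = 1.186/0.00174847 ≈ 678.2874.
t ≈ 13.0440 years.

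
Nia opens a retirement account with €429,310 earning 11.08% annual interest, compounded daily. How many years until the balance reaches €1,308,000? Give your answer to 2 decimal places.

We need (1 + 0.000303562)^(365t) = 3.0467, so 365t = ln 3.0467 / ln 1.000304 ≈ 3670.5703.
t ≈ 3670.5703/365 = 10.0564 years.

10.06 years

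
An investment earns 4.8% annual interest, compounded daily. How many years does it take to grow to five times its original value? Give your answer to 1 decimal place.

(1 + 0.000131507)^(365t) = 5.
365t = ln 5 / ln(1 + 0.000131507) ≈ 1.6094/0.000131498 ≈ 12239.2388.
t ≈ 33.5322.

33.5 years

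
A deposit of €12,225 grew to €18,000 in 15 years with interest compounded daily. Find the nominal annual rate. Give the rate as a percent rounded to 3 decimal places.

2.579%

(1 + r/365)^5475 = 18,000/12,225 = 1.47239.
1 + r/365 = 1.47239^(1/5475) ≈ 1.000071, so r/365 ≈ 0.0000706671.
r ≈ 365·0.0000706671 = 2.57935%.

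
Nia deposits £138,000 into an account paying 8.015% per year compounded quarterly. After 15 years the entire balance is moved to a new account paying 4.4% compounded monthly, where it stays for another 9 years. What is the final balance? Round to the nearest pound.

Phase 1: 138,000·(1 + 0.0200375)^60 ≈ 453,782.1172.
Phase 2: 453,782.1172·(1 + 0.044/12)^108 ≈ 673,772.7814.

£673,773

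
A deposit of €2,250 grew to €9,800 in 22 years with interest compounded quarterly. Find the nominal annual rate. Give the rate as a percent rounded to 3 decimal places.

6.745%

The 88-period growth factor is 9,800/2,250 = 4.35556.
r/4 = 4.35556^(1/88) − 1 ≈ 0.0168616, so r ≈ 4·0.0168616 = 6.74465%.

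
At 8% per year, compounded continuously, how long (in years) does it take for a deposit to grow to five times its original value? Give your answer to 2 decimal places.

20.12 years

e^(0.08t) = 5, so 0.08t = ln 5 ≈ 1.6094.
t ≈ 1.6094/0.08 ≈ 20.1180.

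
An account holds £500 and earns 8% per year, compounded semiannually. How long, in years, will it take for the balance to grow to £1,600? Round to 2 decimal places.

14.83 years

We need (1 + 0.04)^(2t) = 3.2, so 2t = ln 3.2 / ln 1.04 ≈ 29.6565.
t ≈ 29.6565/2 = 14.8283 years.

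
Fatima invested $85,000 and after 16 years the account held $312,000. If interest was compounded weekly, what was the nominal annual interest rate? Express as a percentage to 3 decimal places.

(1 + r/52)^832 = 312,000/85,000 = 3.67059.
1 + r/52 = 3.67059^(1/832) ≈ 1.001564, so r/52 ≈ 0.00156414.
r ≈ 52·0.00156414 = 8.13355%.

8.134%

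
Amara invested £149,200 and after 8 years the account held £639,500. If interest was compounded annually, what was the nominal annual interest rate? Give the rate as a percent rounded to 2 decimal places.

The 8-period growth factor is 639,500/149,200 = 4.28619.
r = 4.28619^(1/8) − 1 ≈ 0.199524, i.e. 19.95241%.

19.95%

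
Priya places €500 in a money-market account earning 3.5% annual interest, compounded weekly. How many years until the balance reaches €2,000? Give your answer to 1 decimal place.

We need (1 + 0.000673077)^(52t) = 4, so 52t = ln 4 / ln 1.000673 ≈ 2060.3304.
t ≈ 2060.3304/52 = 39.6217 years.

39.6 years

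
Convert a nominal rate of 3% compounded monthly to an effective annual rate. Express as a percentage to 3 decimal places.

3.042%

EAR = (1 + 3%/12)^12 − 1 = (1 + 0.0025)^12 − 1.
(1 + 0.0025)^12 ≈ 1.030416, so EAR ≈ 3.04160%.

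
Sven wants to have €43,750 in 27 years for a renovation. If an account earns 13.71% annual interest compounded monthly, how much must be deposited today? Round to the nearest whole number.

€1,103

Periodic rate = 13.71%/12 = 0.011425; 324 periods.
P = 43,750/(1 + 0.011425)^324 ≈ 43,750/39.674701108 ≈ 1,102.7178.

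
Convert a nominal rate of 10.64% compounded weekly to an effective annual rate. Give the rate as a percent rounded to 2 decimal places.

11.21%

EAR = (1 + 10.64%/52)^52 − 1 = (1 + 0.00204615)^52 − 1.
(1 + 0.00204615)^52 ≈ 1.112146, so EAR ≈ 11.21458%.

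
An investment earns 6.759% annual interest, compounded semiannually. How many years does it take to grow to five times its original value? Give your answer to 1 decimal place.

(1 + 0.033795)^(2t) = 5.
2t = ln 5 / ln(1 + 0.033795) ≈ 1.6094/0.0332365 ≈ 48.4238.
t ≈ 24.2119.

24.2 years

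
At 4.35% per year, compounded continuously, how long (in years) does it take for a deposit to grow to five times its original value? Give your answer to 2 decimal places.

e^(0.0435t) = 5, so 0.0435t = ln 5 ≈ 1.6094.
t ≈ 1.6094/0.0435 ≈ 36.9986.

37.00 years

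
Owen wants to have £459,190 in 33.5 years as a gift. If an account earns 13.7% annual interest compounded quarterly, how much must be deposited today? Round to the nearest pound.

Growth factor = (1 + 0.03425)^134 ≈ 91.1634940274.
P = 459,190/91.1634940274 ≈ 5,036.9943.

£5,037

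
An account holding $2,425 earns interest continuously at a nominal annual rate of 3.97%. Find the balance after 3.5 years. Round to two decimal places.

A = P·e^(rt) = 2,425·e^(0.0397·3.5) = 2,425·e^0.13895.
e^0.13895 ≈ 1.149066645, so A ≈ 2,786.4866.

$2,786.49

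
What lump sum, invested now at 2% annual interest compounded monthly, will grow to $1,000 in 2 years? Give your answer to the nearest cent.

$960.82

Growth factor = (1 + 0.02/12)^24 ≈ 1.04077612.
P = 1,000/1.04077612 ≈ 960.8214.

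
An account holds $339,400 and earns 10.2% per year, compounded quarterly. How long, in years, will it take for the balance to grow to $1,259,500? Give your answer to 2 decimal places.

13.02 years

We need (1 + 0.0255)^(4t) = 3.711, so 4t = ln 3.711 / ln 1.0255 ≈ 52.0761.
t ≈ 52.0761/4 = 13.0190 years.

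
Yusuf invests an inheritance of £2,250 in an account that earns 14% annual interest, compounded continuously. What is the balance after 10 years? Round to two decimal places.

A = P·e^(rt) = 2,250·e^(0.14·10) = 2,250·e^1.4.
e^1.4 ≈ 4.055199967, so A ≈ 9,124.1999.

£9,124.20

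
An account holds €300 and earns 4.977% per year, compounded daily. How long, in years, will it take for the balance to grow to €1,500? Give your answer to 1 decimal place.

32.3 years

(1 + 0.000136356)^(365t) = 1,500/300 = 5.
365t·ln(1 + 0.000136356) = ln(5); 365t = 1.6094/0.000136347 ≈ 11803.9961.
t ≈ 32.3397 years.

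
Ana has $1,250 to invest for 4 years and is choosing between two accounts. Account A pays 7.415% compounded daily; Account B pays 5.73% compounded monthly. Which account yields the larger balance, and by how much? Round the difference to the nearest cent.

Account A growth factor: (1 + 0.07415/365)^1460 ≈ 1.345236558; balance ≈ 1,681.5457.
Account B growth factor: (1 + 0.004775)^48 ≈ 1.256907728; balance ≈ 1,571.1347.
Account A is larger by 110.4110.

Account A, by $110.41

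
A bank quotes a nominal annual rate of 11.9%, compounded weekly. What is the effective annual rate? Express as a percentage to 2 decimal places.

12.62%

One year is 52 periods at 0.00228846 each: (1 + 0.00228846)^52 ≈ 1.126217.
EAR = 1.126217 − 1 ≈ 12.62168%.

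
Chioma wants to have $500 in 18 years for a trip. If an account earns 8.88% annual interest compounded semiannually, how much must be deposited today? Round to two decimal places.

Growth factor = (1 + 0.0444)^36 ≈ 4.77757016.
P = 500/4.77757016 ≈ 104.6557.

$104.66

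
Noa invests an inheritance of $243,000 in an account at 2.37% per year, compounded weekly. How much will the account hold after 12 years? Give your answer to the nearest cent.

Periodic rate = 2.37%/52 = 0.000455769; periods = 52·12 = 624.
A = 243,000·(1 + 0.0237/52)^624 ≈ 243,000·1.32887830847 ≈ 322,917.4290.

$322,917.43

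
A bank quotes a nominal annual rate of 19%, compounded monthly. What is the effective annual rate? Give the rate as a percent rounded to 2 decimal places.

One year is 12 periods at 0.0158333 each: (1 + 0.0158333)^12 ≈ 1.207451.
EAR = 1.207451 − 1 ≈ 20.74510%.

20.75%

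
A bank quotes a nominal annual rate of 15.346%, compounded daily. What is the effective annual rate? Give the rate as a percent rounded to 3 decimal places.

EAR = (1 + 15.346%/365)^365 − 1 = (1 + 0.000420438)^365 − 1.
(1 + 0.000420438)^365 ≈ 1.165824, so EAR ≈ 16.58236%.

16.582%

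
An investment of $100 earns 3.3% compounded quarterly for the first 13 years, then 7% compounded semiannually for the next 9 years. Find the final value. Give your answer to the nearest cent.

$284.76

After 13 years at 3.3%: 100 × 1.53302062 ≈ 153.3021.
Then 9 years at 7%: 153.3021 × 1.8574892 ≈ 284.7569.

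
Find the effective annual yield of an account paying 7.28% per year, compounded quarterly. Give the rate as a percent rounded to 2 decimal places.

7.48%

EAR = (1 + 7.28%/4)^4 − 1 = (1 + 0.0182)^4 − 1.
(1 + 0.0182)^4 ≈ 1.074812, so EAR ≈ 7.48117%.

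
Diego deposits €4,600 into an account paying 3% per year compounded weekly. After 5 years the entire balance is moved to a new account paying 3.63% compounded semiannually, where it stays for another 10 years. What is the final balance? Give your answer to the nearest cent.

€7,658.06

Phase 1: 4,600·(1 + 0.03/52)^260 ≈ 5,344.2064.
Phase 2: 5,344.2064·(1 + 0.01815)^20 ≈ 7,658.0559.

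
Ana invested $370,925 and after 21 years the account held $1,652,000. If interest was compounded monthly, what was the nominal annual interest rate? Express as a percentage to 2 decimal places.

7.13%

(1 + r/12)^252 = 1,652,000/370,925 = 4.45373.
1 + r/12 = 4.45373^(1/252) ≈ 1.005945, so r/12 ≈ 0.00594515.
r ≈ 12·0.00594515 = 7.13418%.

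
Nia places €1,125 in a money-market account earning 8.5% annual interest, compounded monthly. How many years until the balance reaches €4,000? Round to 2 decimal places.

We need (1 + 0.00708333)^(12t) = 3.5556, so 12t = ln 3.5556 / ln 1.007083 ≈ 179.7175.
t ≈ 179.7175/12 = 14.9765 years.

14.98 years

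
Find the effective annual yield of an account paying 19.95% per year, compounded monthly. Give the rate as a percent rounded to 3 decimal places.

One year is 12 periods at 0.016625 each: (1 + 0.016625)^12 ≈ 1.218792.
EAR = 1.218792 − 1 ≈ 21.87915%.

21.879%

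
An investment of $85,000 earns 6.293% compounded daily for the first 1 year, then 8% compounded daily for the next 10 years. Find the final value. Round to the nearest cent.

$201,439.32

After 1 years at 6.293%: 85,000 × 1.06494651337 ≈ 90,520.4536.
Then 10 years at 8%: 90,520.4536 × 2.22534584963 ≈ 201,439.3158.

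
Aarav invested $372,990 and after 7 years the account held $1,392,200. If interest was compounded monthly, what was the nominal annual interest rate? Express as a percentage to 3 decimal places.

18.964%

The 84-period growth factor is 1,392,200/372,990 = 3.73254.
r/12 = 3.73254^(1/84) − 1 ≈ 0.0158032, so r ≈ 12·0.0158032 = 18.96384%.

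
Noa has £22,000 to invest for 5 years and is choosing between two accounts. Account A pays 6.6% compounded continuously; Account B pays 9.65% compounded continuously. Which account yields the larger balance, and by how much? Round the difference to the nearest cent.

Account B, by £5,041.33

Account A growth factor: e^(0.066·5) = e^0.33 ≈ 1.3909681285; balance ≈ 30,601.2988.
Account B growth factor: e^(0.0965·5) = e^0.4825 ≈ 1.6201196426; balance ≈ 35,642.6321.
Account B is larger by 5,041.3333.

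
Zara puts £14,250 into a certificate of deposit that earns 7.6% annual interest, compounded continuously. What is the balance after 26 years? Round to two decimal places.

A = P·e^(rt) = 14,250·e^(0.076·26) = 14,250·e^1.976.
e^1.976 ≈ 7.21382987799, so A ≈ 102,797.0758.

£102,797.08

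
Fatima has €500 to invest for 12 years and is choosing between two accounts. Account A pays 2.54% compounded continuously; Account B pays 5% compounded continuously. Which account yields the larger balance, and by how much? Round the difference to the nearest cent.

Account B, by €232.88

A: e^(0.0254·12) = e^0.3048 ≈ 1.35635371, so 500 × 1.35635371 ≈ 678.1769.
B: e^(0.05·12) = e^0.6 ≈ 1.8221188, so 500 × 1.8221188 ≈ 911.0594.
Difference ≈ 232.8825 in favor of B.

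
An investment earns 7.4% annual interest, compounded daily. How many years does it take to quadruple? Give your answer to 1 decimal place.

18.7 years

(1 + 0.00020274)^(365t) = 4.
365t = ln 4 / ln(1 + 0.00020274) ≈ 1.3863/0.000202719 ≈ 6838.4964.
t ≈ 18.7356.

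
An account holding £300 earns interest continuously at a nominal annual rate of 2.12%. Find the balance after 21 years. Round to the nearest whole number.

£468

A = P·e^(rt) = 300·e^(0.0212·21) = 300·e^0.4452.
e^0.4452 ≈ 1.56080233, so A ≈ 468.2407.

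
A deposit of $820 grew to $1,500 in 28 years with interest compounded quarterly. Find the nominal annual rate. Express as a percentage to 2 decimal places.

(1 + r/4)^112 = 1,500/820 = 1.82927.
1 + r/4 = 1.82927^(1/112) ≈ 1.005407, so r/4 ≈ 0.00540667.
r ≈ 4·0.00540667 = 2.16267%.

2.16%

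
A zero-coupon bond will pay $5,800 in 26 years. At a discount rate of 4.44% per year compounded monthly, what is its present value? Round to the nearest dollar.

Growth factor = (1 + 0.0037)^312 ≈ 3.165368927.
P = 5,800/3.165368927 ≈ 1,832.3299.

$1,832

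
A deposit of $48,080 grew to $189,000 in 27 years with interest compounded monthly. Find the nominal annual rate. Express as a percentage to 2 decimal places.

5.08%

(1 + r/12)^324 = 189,000/48,080 = 3.93095.
1 + r/12 = 3.93095^(1/324) ≈ 1.004234, so r/12 ≈ 0.00423388.
r ≈ 12·0.00423388 = 5.08065%.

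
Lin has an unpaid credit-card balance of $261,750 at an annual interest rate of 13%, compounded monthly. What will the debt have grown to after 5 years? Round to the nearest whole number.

Growth factor = (1 + 0.13/12)^60 ≈ 1.90885653513.
A ≈ 261,750 × 1.90885653513 ≈ 499,643.1981.

$499,643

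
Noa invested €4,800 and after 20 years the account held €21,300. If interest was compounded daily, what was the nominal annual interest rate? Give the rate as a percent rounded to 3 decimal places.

The 7300-period growth factor is 21,300/4,800 = 4.4375.
r/365 = 4.4375^(1/7300) − 1 ≈ 0.000204143, so r ≈ 365·0.000204143 = 7.45122%.

7.451%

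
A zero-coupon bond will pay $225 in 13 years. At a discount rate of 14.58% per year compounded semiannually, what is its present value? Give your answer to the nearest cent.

$36.11

Periodic rate = 14.58%/2 = 0.0729; 26 periods.
P = 225/(1 + 0.0729)^26 ≈ 225/6.23075074 ≈ 36.1112.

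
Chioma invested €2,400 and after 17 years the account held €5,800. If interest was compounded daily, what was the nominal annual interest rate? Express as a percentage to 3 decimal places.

(1 + r/365)^6205 = 5,800/2,400 = 2.41667.
1 + r/365 = 2.41667^(1/6205) ≈ 1.000142, so r/365 ≈ 0.000142216.
r ≈ 365·0.000142216 = 5.19089%.

5.191%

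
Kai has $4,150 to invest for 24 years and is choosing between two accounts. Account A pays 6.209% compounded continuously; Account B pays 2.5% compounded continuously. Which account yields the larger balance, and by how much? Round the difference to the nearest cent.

Account A growth factor: e^(0.06209·24) = e^1.49016 ≈ 4.4378055111; balance ≈ 18,416.8929.
Account B growth factor: e^(0.025·24) = e^0.6 ≈ 1.8221188; balance ≈ 7,561.7930.
Account A is larger by 10,855.0998.

Account A, by $10,855.10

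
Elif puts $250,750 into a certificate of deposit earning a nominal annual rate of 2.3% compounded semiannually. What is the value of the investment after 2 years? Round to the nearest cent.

$262,485.00

Periodic rate = 2.3%/2 = 0.0115; periods = 2·2 = 4.
A = 250,750·(1 + 0.0115)^4 ≈ 250,750·1.04679960099 ≈ 262,484.9999.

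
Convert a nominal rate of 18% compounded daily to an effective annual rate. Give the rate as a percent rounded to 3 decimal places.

One year is 365 periods at 0.000493151 each: (1 + 0.000493151)^365 ≈ 1.197164.
EAR = 1.197164 − 1 ≈ 19.71642%.

19.716%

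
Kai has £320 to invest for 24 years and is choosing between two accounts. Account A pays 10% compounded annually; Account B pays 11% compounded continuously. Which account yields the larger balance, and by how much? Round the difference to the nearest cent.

A: (1 + 0.1)^24 ≈ 9.849732676, so 320 × 9.849732676 ≈ 3,151.9145.
B: e^(0.11·24) = e^2.64 ≈ 14.01320361, so 320 × 14.01320361 ≈ 4,484.2252.
Difference ≈ 1,332.3107 in favor of B.

Account B, by £1,332.31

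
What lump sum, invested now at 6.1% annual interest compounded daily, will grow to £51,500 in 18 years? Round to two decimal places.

£17,178.76

Periodic rate = 6.1%/365 = 0.000167123; 6570 periods.
P = 51,500/(1 + 0.061/365)^6570 ≈ 51,500/2.9978886559 ≈ 17,178.7568.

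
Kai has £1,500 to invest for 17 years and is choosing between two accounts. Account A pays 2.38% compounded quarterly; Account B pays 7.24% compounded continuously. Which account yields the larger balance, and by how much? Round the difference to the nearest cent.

Account B, by £2,890.59

A: (1 + 0.00595)^68 ≈ 1.496907133, so 1,500 × 1.496907133 ≈ 2,245.3607.
B: e^(0.0724·17) = e^1.2308 ≈ 3.423967615, so 1,500 × 3.423967615 ≈ 5,135.9514.
Difference ≈ 2,890.5907 in favor of B.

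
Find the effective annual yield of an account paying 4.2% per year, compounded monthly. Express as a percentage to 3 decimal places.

One year is 12 periods at 0.0035 each: (1 + 0.0035)^12 ≈ 1.042818.
EAR = 1.042818 − 1 ≈ 4.28180%.

4.282%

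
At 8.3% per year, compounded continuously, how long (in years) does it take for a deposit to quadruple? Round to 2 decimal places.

e^(0.083t) = 4, so 0.083t = ln 4 ≈ 1.3863.
t ≈ 1.3863/0.083 ≈ 16.7023.

16.70 years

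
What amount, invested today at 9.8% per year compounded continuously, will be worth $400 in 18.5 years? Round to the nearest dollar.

$65

P = A·e^(−rt) = 400·e^(−1.813).
e^(−1.813) ≈ 0.16316391, so P ≈ 65.2656.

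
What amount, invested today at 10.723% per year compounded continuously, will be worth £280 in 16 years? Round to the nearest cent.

P = A·e^(−rt) = 280·e^(−1.71568).
e^(−1.71568) ≈ 0.179841387, so P ≈ 50.3556.

£50.36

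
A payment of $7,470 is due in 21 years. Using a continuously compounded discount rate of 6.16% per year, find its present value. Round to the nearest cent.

P = A·e^(−rt) = 7,470·e^(−1.2936).
e^(−1.2936) ≈ 0.2742815899, so P ≈ 2,048.8835.

$2,048.88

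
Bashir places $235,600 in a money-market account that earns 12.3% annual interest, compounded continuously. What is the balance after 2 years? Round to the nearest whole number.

A = P·e^(rt) = 235,600·e^(0.123·2) = 235,600·e^0.246.
e^0.246 ≈ 1.27889957354, so A ≈ 301,308.7395.

$301,309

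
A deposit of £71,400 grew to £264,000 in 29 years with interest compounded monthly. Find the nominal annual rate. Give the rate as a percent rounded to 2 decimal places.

4.52%

The 348-period growth factor is 264,000/71,400 = 3.69748.
r/12 = 3.69748^(1/348) − 1 ≈ 0.00376469, so r ≈ 12·0.00376469 = 4.51762%.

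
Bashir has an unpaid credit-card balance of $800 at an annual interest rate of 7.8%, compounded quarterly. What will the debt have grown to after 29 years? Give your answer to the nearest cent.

$7,516.38

Growth factor = (1 + 0.0195)^116 ≈ 9.39547396.
A ≈ 800 × 9.39547396 ≈ 7,516.3792.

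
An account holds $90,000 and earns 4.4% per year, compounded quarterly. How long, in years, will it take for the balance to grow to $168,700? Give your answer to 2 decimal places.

(1 + 0.011)^(4t) = 168,700/90,000 = 1.8744.
4t·ln(1 + 0.011) = ln(1.8744); 4t = 0.62831/0.0109399 ≈ 57.4329.
t ≈ 14.3582 years.

14.36 years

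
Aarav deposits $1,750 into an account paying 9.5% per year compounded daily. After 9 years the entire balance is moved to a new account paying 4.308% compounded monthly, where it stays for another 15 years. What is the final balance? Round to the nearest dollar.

After 9 years at 9.5%: 1,750 × 2.35111281 ≈ 4,114.4474.
Then 15 years at 4.308%: 4,114.4474 × 1.906068683 ≈ 7,842.4194.

$7,842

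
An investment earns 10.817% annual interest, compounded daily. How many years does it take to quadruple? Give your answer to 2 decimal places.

(1 + 0.000296356)^(365t) = 4.
365t = ln 4 / ln(1 + 0.000296356) ≈ 1.3863/0.000296312 ≈ 4678.4914.
t ≈ 12.8178.

12.82 years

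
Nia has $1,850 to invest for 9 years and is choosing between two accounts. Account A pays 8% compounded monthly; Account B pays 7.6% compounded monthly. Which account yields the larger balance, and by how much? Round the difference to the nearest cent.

Account A, by $133.22

A: (1 + 0.08/12)^108 ≈ 2.049530236, so 1,850 × 2.049530236 ≈ 3,791.6309.
B: (1 + 0.076/12)^108 ≈ 1.977519145, so 1,850 × 1.977519145 ≈ 3,658.4104.
Difference ≈ 133.2205 in favor of A.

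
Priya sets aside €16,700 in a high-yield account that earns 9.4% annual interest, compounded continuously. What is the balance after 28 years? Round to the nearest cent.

€232,155.80

A = P·e^(rt) = 16,700·e^(0.094·28) = 16,700·e^2.632.
e^2.632 ≈ 13.901545208, so A ≈ 232,155.8050.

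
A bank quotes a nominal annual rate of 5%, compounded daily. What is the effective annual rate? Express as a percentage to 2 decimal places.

One year is 365 periods at 0.000136986 each: (1 + 0.000136986)^365 ≈ 1.051267.
EAR = 1.051267 − 1 ≈ 5.12675%.

5.13%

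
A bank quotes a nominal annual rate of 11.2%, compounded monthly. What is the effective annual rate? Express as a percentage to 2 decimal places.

One year is 12 periods at 0.00933333 each: (1 + 0.00933333)^12 ≈ 1.117932.
EAR = 1.117932 − 1 ≈ 11.79320%.

11.79%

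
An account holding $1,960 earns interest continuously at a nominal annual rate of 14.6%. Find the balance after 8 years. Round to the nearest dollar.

$6,302

A = P·e^(rt) = 1,960·e^(0.146·8) = 1,960·e^1.168.
e^1.168 ≈ 3.215555093, so A ≈ 6,302.4880.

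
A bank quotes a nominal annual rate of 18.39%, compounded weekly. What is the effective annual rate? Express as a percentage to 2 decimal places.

20.15%

One year is 52 periods at 0.00353654 each: (1 + 0.00353654)^52 ≈ 1.201506.
EAR = 1.201506 − 1 ≈ 20.15058%.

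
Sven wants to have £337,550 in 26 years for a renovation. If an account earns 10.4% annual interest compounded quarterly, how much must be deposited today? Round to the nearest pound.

Periodic rate = 10.4%/4 = 0.026; 104 periods.
P = 337,550/(1 + 0.026)^104 ≈ 337,550/14.4319667852 ≈ 23,389.0505.

£23,389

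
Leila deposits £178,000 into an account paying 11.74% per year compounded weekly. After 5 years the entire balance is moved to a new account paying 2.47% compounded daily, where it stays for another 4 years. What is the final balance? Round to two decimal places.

£353,159.07

Phase 1: 178,000·(1 + 0.1174/52)^260 ≈ 319,936.2999.
Phase 2: 319,936.2999·(1 + 0.0247/365)^1460 ≈ 353,159.0671.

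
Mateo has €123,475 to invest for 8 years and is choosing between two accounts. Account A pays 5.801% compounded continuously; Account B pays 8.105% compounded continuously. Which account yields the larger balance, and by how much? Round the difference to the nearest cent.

Account B, by €39,750.09

Account A growth factor: e^(0.05801·8) = e^0.46408 ≈ 1.59055020937; balance ≈ 196,393.1871.
Account B growth factor: e^(0.08105·8) = e^0.6484 ≈ 1.91247841427; balance ≈ 236,143.2722.
Account B is larger by 39,750.0851.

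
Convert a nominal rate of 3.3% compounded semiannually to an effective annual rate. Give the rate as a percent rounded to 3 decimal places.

3.327%

One year is 2 periods at 0.0165 each: (1 + 0.0165)^2 ≈ 1.033272.
EAR = 1.033272 − 1 ≈ 3.32723%.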